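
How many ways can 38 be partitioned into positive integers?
26015

p(n) counts ways to write n as a sum of positive integers (order ignored).
Euler's pentagonal recurrence: p(k) = p(k-1) + p(k-2) - p(k-5) - p(k-7) + p(k-12) + p(k-15) - ... (offsets j(3j∓1)/2, signs ++--, p(0)=1, p(<0)=0).
DP table for k = 0..37: p(0)=1, p(1)=1, p(2)=2, p(3)=3, p(4)=5, p(5)=7, p(6)=11, p(7)=15, p(8)=22, p(9)=30, p(10)=42, p(11)=56, p(12)=77, p(13)=101, p(14)=135, p(15)=176, p(16)=231, p(17)=297, p(18)=385, p(19)=490, p(20)=627, p(21)=792, p(22)=1002, p(23)=1255, p(24)=1575, p(25)=1958, p(26)=2436, p(27)=3010, p(28)=3718, p(29)=4565, p(30)=5604, p(31)=6842, p(32)=8349, p(33)=10143, p(34)=12310, p(35)=14883, p(36)=17977, p(37)=21637.
Final step: p(38) = p(37) + p(36) - p(33) - p(31) + p(26) + p(23) - p(16) - p(12) + p(3)
= 21637 + 17977 - 10143 - 6842 + 2436 + 1255 - 231 - 77 + 3
= 26015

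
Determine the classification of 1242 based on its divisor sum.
abundant

Proper divisors of 1242: sum = 1 + 2 + 3 + 6 + 9 + 18 + 23 + 27 + 46 + 54 + 69 + 138 + 207 + 414 + 621 = 1638
Since 1638 > 1242, 1242 is abundant.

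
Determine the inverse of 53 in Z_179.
152

gcd(53, 179) = 1, so the inverse exists.
Extended Euclidean algorithm on (179, 53):
179 = 3 × 53 + 20  ⟹  20 = (1)·179 + (-3)·53
53 = 2 × 20 + 13  ⟹  13 = (-2)·179 + (7)·53
20 = 1 × 13 + 7  ⟹  7 = (3)·179 + (-10)·53
13 = 1 × 7 + 6  ⟹  6 = (-5)·179 + (17)·53
7 = 1 × 6 + 1  ⟹  1 = (8)·179 + (-27)·53
So (-27)·53 ≡ 1 (mod 179), i.e. 53^(-1) ≡ -27 ≡ 152 (mod 179).
Check: 53 × 152 = 8056 ≡ 1 (mod 179)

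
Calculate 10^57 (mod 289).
143

Repeated squaring. Binary of 57 = 111001.
10^1 ≡ 10 (mod 289); 10^2 ≡ 100 (mod 289); 10^4 ≡ 174 (mod 289); 10^8 ≡ 220 (mod 289); 10^16 ≡ 137 (mod 289); 10^32 ≡ 273 (mod 289)
10^57 = 10^1 × 10^8 × 10^16 × 10^32 ≡ 143 (mod 289)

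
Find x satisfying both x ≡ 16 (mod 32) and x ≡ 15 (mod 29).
624

Using Chinese Remainder Theorem:
M = 32 × 29 = 928
M1 = 29, M2 = 32
y1 = 29^(-1) mod 32 = 21
y2 = 32^(-1) mod 29 = 10
x = (16×29×21 + 15×32×10) mod 928 = 624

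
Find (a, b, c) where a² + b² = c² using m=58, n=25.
(2739, 2900, 3989)

Euclid's formula: a = m² - n², b = 2mn, c = m² + n²
m = 58, n = 25
a = 58² - 25² = 3364 - 625 = 2739
b = 2 × 58 × 25 = 2900
c = 58² + 25² = 3364 + 625 = 3989
Verification: 2739² + 2900² = 7502121 + 8410000 = 15912121 = 3989² ✓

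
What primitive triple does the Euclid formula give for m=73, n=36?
(4033, 5256, 6625)

Euclid's formula: a = m² - n², b = 2mn, c = m² + n²
m = 73, n = 36
a = 73² - 36² = 5329 - 1296 = 4033
b = 2 × 73 × 36 = 5256
c = 73² + 36² = 5329 + 1296 = 6625
Verification: 4033² + 5256² = 16265089 + 27625536 = 43890625 = 6625² ✓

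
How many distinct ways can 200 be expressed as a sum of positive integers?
3972999029388

p(n) counts ways to write n as a sum of positive integers (order ignored).
Euler's pentagonal recurrence: p(k) = p(k-1) + p(k-2) - p(k-5) - p(k-7) + p(k-12) + p(k-15) - ... (offsets j(3j∓1)/2, signs ++--, p(0)=1, p(<0)=0).
DP table for k = 0..199: p(0)=1, p(1)=1, p(2)=2, p(3)=3, p(4)=5, p(5)=7, p(6)=11, p(7)=15, p(8)=22, p(9)=30, p(10)=42, p(11)=56, p(12)=77, p(13)=101, p(14)=135, p(15)=176, p(16)=231, p(17)=297, p(18)=385, p(19)=490, p(20)=627, p(21)=792, p(22)=1002, p(23)=1255, p(24)=1575, p(25)=1958, p(26)=2436, p(27)=3010, p(28)=3718, p(29)=4565, p(30)=5604, p(31)=6842, p(32)=8349, p(33)=10143, p(34)=12310, p(35)=14883, p(36)=17977, p(37)=21637, p(38)=26015, p(39)=31185, p(40)=37338, p(41)=44583, p(42)=53174, p(43)=63261, p(44)=75175, p(45)=89134, p(46)=105558, p(47)=124754, p(48)=147273, p(49)=173525, p(50)=204226, p(51)=239943, p(52)=281589, p(53)=329931, p(54)=386155, p(55)=451276, p(56)=526823, p(57)=614154, p(58)=715220, p(59)=831820, p(60)=966467, p(61)=1121505, p(62)=1300156, p(63)=1505499, p(64)=1741630, p(65)=2012558, p(66)=2323520, p(67)=2679689, p(68)=3087735, p(69)=3554345, p(70)=4087968, p(71)=4697205, p(72)=5392783, p(73)=6185689, p(74)=7089500, p(75)=8118264, p(76)=9289091, p(77)=10619863, p(78)=12132164, p(79)=13848650, p(80)=15796476, p(81)=18004327, p(82)=20506255, p(83)=23338469, p(84)=26543660, p(85)=30167357, p(86)=34262962, p(87)=38887673, p(88)=44108109, p(89)=49995925, p(90)=56634173, p(91)=64112359, p(92)=72533807, p(93)=82010177, p(94)=92669720, p(95)=104651419, p(96)=118114304, p(97)=133230930, p(98)=150198136, p(99)=169229875, p(100)=190569292, p(101)=214481126, p(102)=241265379, p(103)=271248950, p(104)=304801365, p(105)=342325709, p(106)=384276336, p(107)=431149389, p(108)=483502844, p(109)=541946240, p(110)=607163746, p(111)=679903203, p(112)=761002156, p(113)=851376628, p(114)=952050665, p(115)=1064144451, p(116)=1188908248, p(117)=1327710076, p(118)=1482074143, p(119)=1653668665, p(120)=1844349560, p(121)=2056148051, p(122)=2291320912, p(123)=2552338241, p(124)=2841940500, p(125)=3163127352, p(126)=3519222692, p(127)=3913864295, p(128)=4351078600, p(129)=4835271870, p(130)=5371315400, p(131)=5964539504, p(132)=6620830889, p(133)=7346629512, p(134)=8149040695, p(135)=9035836076, p(136)=10015581680, p(137)=11097645016, p(138)=12292341831, p(139)=13610949895, p(140)=15065878135, p(141)=16670689208, p(142)=18440293320, p(143)=20390982757, p(144)=22540654445, p(145)=24908858009, p(146)=27517052599, p(147)=30388671978, p(148)=33549419497, p(149)=37027355200, p(150)=40853235313, p(151)=45060624582, p(152)=49686288421, p(153)=54770336324, p(154)=60356673280, p(155)=66493182097, p(156)=73232243759, p(157)=80630964769, p(158)=88751778802, p(159)=97662728555, p(160)=107438159466, p(161)=118159068427, p(162)=129913904637, p(163)=142798995930, p(164)=156919475295, p(165)=172389800255, p(166)=189334822579, p(167)=207890420102, p(168)=228204732751, p(169)=250438925115, p(170)=274768617130, p(171)=301384802048, p(172)=330495499613, p(173)=362326859895, p(174)=397125074750, p(175)=435157697830, p(176)=476715857290, p(177)=522115831195, p(178)=571701605655, p(179)=625846753120, p(180)=684957390936, p(181)=749474411781, p(182)=819876908323, p(183)=896684817527, p(184)=980462880430, p(185)=1071823774337, p(186)=1171432692373, p(187)=1280011042268, p(188)=1398341745571, p(189)=1527273599625, p(190)=1667727404093, p(191)=1820701100652, p(192)=1987276856363, p(193)=2168627105469, p(194)=2366022741845, p(195)=2580840212973, p(196)=2814570987591, p(197)=3068829878530, p(198)=3345365983698, p(199)=3646072432125.
Final step: p(200) = p(199) + p(198) - p(195) - p(193) + p(188) + p(185) - p(178) - p(174) + p(165) + p(160) - p(149) - p(143) + p(130) + p(123) - p(108) - p(100) + p(83) + p(74) - p(55) - p(45) + p(24) + p(13)
= 3646072432125 + 3345365983698 - 2580840212973 - 2168627105469 + 1398341745571 + 1071823774337 - 571701605655 - 397125074750 + 172389800255 + 107438159466 - 37027355200 - 20390982757 + 5371315400 + 2552338241 - 483502844 - 190569292 + 23338469 + 7089500 - 451276 - 89134 + 1575 + 101
= 3972999029388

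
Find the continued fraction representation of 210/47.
[4; 2, 7, 3]

Euclidean algorithm steps:
210 = 4 × 47 + 22
47 = 2 × 22 + 3
22 = 7 × 3 + 1
3 = 3 × 1 + 0
Continued fraction: [4; 2, 7, 3]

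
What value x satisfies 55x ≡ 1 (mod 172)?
147

gcd(55, 172) = 1, so the inverse exists.
Extended Euclidean algorithm on (172, 55):
172 = 3 × 55 + 7  ⟹  7 = (1)·172 + (-3)·55
55 = 7 × 7 + 6  ⟹  6 = (-7)·172 + (22)·55
7 = 1 × 6 + 1  ⟹  1 = (8)·172 + (-25)·55
So (-25)·55 ≡ 1 (mod 172), i.e. 55^(-1) ≡ -25 ≡ 147 (mod 172).
Check: 55 × 147 = 8085 ≡ 1 (mod 172)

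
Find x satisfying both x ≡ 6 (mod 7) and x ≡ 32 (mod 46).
216

Using Chinese Remainder Theorem:
M = 7 × 46 = 322
M1 = 46, M2 = 7
y1 = 46^(-1) mod 7 = 2
y2 = 7^(-1) mod 46 = 33
x = (6×46×2 + 32×7×33) mod 322 = 216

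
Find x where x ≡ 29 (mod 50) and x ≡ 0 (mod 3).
129

Using Chinese Remainder Theorem:
M = 50 × 3 = 150
M1 = 3, M2 = 50
y1 = 3^(-1) mod 50 = 17
y2 = 50^(-1) mod 3 = 2
x = (29×3×17 + 0×50×2) mod 150 = 129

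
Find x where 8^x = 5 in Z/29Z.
26

Baby-step giant-step with step n = ⌈√29⌉ = 6.
Baby steps 8^j mod 29 (j:value) for j=0..5: 0:1, 1:8, 2:6, 3:19, 4:7, 5:27.
Giant-step multiplier: 8^(-6) ≡ 8^(28-6) = 8^22 ≡ 9 (mod 29).
Giant steps γ_i = 5·9^i mod 29: γ_0=5, γ_1=16, γ_2=28, γ_3=20, γ_4=6 (in table at j=2).
x = i·n + j = 4·6 + 2 = 26.
Check: 8^26 ≡ 5 (mod 29).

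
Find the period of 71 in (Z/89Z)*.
44

89 is prime, so ord(71) divides φ(89) = 88.
Divisors of 88: 1, 2, 4, 8, 11, 22, 44, 88.
Repeated squaring: 71^1 ≡ 71, 71^2 ≡ 57, 71^4 ≡ 45, 71^8 ≡ 67, 71^16 ≡ 39, 71^32 ≡ 8, 71^64 ≡ 64 (mod 89).
Test 71^d mod 89 for each divisor d in increasing order:
71^1 ≡ 71
71^2 ≡ 57
71^4 ≡ 45
71^8 ≡ 67
71^11 = 71^8·71^2·71^1 ≡ 55
71^22 = 71^16·71^4·71^2 ≡ 88
71^44 = 71^32·71^8·71^4 ≡ 1  ← first divisor giving 1
The order is 44.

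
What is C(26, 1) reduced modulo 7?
5

Using Lucas' theorem:
Write n=26 and k=1 in base 7:
n in base 7: [3, 5]
k in base 7: [0, 1]
C(26,1) mod 7 = ∏ C(n_i, k_i) mod 7
Digit binomials (mod 7): C(3,0) = 1; C(5,1) = 5
Product: 1 × 5 = 5 ≡ 5 (mod 7)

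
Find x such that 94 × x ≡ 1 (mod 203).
54

gcd(94, 203) = 1, so the inverse exists.
Extended Euclidean algorithm on (203, 94):
203 = 2 × 94 + 15  ⟹  15 = (1)·203 + (-2)·94
94 = 6 × 15 + 4  ⟹  4 = (-6)·203 + (13)·94
15 = 3 × 4 + 3  ⟹  3 = (19)·203 + (-41)·94
4 = 1 × 3 + 1  ⟹  1 = (-25)·203 + (54)·94
So (54)·94 ≡ 1 (mod 203), i.e. 94^(-1) ≡ 54 (mod 203).
Check: 94 × 54 = 5076 ≡ 1 (mod 203)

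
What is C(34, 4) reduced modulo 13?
5

Using Lucas' theorem:
Write n=34 and k=4 in base 13:
n in base 13: [2, 8]
k in base 13: [0, 4]
C(34,4) mod 13 = ∏ C(n_i, k_i) mod 13
Digit binomials (mod 13): C(2,0) = 1; C(8,4) = 70 ≡ 5
Product: 1 × 5 = 5 ≡ 5 (mod 13)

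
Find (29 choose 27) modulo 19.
7

Using Lucas' theorem:
Write n=29 and k=27 in base 19:
n in base 19: [1, 10]
k in base 19: [1, 8]
C(29,27) mod 19 = ∏ C(n_i, k_i) mod 19
Digit binomials (mod 19): C(1,1) = 1; C(10,8) = 45 ≡ 7
Product: 1 × 7 = 7 ≡ 7 (mod 19)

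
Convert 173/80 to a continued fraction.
[2; 6, 6, 2]

Euclidean algorithm steps:
173 = 2 × 80 + 13
80 = 6 × 13 + 2
13 = 6 × 2 + 1
2 = 2 × 1 + 0
Continued fraction: [2; 6, 6, 2]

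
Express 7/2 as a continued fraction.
[3; 2]

Euclidean algorithm steps:
7 = 3 × 2 + 1
2 = 2 × 1 + 0
Continued fraction: [3; 2]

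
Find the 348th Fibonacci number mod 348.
144

Matrix identity: Q^n = [[F_(n+1), F_n], [F_n, F_(n-1)]] with Q = [[1,1],[1,0]].
n = 348 = 101011100₂. Square-and-multiply, entries mod 348:
Q^1 = [[1,1],[1,0]]
Q^2 = (Q^1)² = [[2,1],[1,1]]
Q^5 = (Q^2)²·Q = [[8,5],[5,3]]
Q^10 = (Q^5)² = [[89,55],[55,34]]
Q^21 = (Q^10)²·Q = [[311,158],[158,153]]
Q^43 = (Q^21)²·Q = [[117,233],[233,232]]
Q^87 = (Q^43)²·Q = [[3,118],[118,233]]
Q^174 = (Q^87)² = [[13,8],[8,5]]
Q^348 = (Q^174)² = [[233,144],[144,89]]
F_348 mod 348 = Q^348[0][1] = 144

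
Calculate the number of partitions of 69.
3554345

p(n) counts ways to write n as a sum of positive integers (order ignored).
Euler's pentagonal recurrence: p(k) = p(k-1) + p(k-2) - p(k-5) - p(k-7) + p(k-12) + p(k-15) - ... (offsets j(3j∓1)/2, signs ++--, p(0)=1, p(<0)=0).
DP table for k = 0..68: p(0)=1, p(1)=1, p(2)=2, p(3)=3, p(4)=5, p(5)=7, p(6)=11, p(7)=15, p(8)=22, p(9)=30, p(10)=42, p(11)=56, p(12)=77, p(13)=101, p(14)=135, p(15)=176, p(16)=231, p(17)=297, p(18)=385, p(19)=490, p(20)=627, p(21)=792, p(22)=1002, p(23)=1255, p(24)=1575, p(25)=1958, p(26)=2436, p(27)=3010, p(28)=3718, p(29)=4565, p(30)=5604, p(31)=6842, p(32)=8349, p(33)=10143, p(34)=12310, p(35)=14883, p(36)=17977, p(37)=21637, p(38)=26015, p(39)=31185, p(40)=37338, p(41)=44583, p(42)=53174, p(43)=63261, p(44)=75175, p(45)=89134, p(46)=105558, p(47)=124754, p(48)=147273, p(49)=173525, p(50)=204226, p(51)=239943, p(52)=281589, p(53)=329931, p(54)=386155, p(55)=451276, p(56)=526823, p(57)=614154, p(58)=715220, p(59)=831820, p(60)=966467, p(61)=1121505, p(62)=1300156, p(63)=1505499, p(64)=1741630, p(65)=2012558, p(66)=2323520, p(67)=2679689, p(68)=3087735.
Final step: p(69) = p(68) + p(67) - p(64) - p(62) + p(57) + p(54) - p(47) - p(43) + p(34) + p(29) - p(18) - p(12)
= 3087735 + 2679689 - 1741630 - 1300156 + 614154 + 386155 - 124754 - 63261 + 12310 + 4565 - 385 - 77
= 3554345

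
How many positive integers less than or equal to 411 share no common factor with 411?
272

411 = 3 × 137
φ(n) = n × ∏(1 - 1/p) for each prime p dividing n
φ(411) = 411 × (1 - 1/3) × (1 - 1/137) = 272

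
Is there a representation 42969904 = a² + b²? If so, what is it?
Not possible

Factorization: 42969904 = 2^4 × 139^3
By Fermat: n is sum of two squares iff every prime p ≡ 3 (mod 4) appears to even power.
Prime(s) ≡ 3 (mod 4) with odd exponent: [(139, 3)]
Therefore 42969904 cannot be expressed as a² + b².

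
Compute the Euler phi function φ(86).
42

86 = 2 × 43
φ(n) = n × ∏(1 - 1/p) for each prime p dividing n
φ(86) = 86 × (1 - 1/2) × (1 - 1/43) = 42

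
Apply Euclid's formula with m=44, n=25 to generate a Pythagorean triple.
(1311, 2200, 2561)

Euclid's formula: a = m² - n², b = 2mn, c = m² + n²
m = 44, n = 25
a = 44² - 25² = 1936 - 625 = 1311
b = 2 × 44 × 25 = 2200
c = 44² + 25² = 1936 + 625 = 2561
Verification: 1311² + 2200² = 1718721 + 4840000 = 6558721 = 2561² ✓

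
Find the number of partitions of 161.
118159068427

p(n) counts ways to write n as a sum of positive integers (order ignored).
Euler's pentagonal recurrence: p(k) = p(k-1) + p(k-2) - p(k-5) - p(k-7) + p(k-12) + p(k-15) - ... (offsets j(3j∓1)/2, signs ++--, p(0)=1, p(<0)=0).
DP table for k = 0..160: p(0)=1, p(1)=1, p(2)=2, p(3)=3, p(4)=5, p(5)=7, p(6)=11, p(7)=15, p(8)=22, p(9)=30, p(10)=42, p(11)=56, p(12)=77, p(13)=101, p(14)=135, p(15)=176, p(16)=231, p(17)=297, p(18)=385, p(19)=490, p(20)=627, p(21)=792, p(22)=1002, p(23)=1255, p(24)=1575, p(25)=1958, p(26)=2436, p(27)=3010, p(28)=3718, p(29)=4565, p(30)=5604, p(31)=6842, p(32)=8349, p(33)=10143, p(34)=12310, p(35)=14883, p(36)=17977, p(37)=21637, p(38)=26015, p(39)=31185, p(40)=37338, p(41)=44583, p(42)=53174, p(43)=63261, p(44)=75175, p(45)=89134, p(46)=105558, p(47)=124754, p(48)=147273, p(49)=173525, p(50)=204226, p(51)=239943, p(52)=281589, p(53)=329931, p(54)=386155, p(55)=451276, p(56)=526823, p(57)=614154, p(58)=715220, p(59)=831820, p(60)=966467, p(61)=1121505, p(62)=1300156, p(63)=1505499, p(64)=1741630, p(65)=2012558, p(66)=2323520, p(67)=2679689, p(68)=3087735, p(69)=3554345, p(70)=4087968, p(71)=4697205, p(72)=5392783, p(73)=6185689, p(74)=7089500, p(75)=8118264, p(76)=9289091, p(77)=10619863, p(78)=12132164, p(79)=13848650, p(80)=15796476, p(81)=18004327, p(82)=20506255, p(83)=23338469, p(84)=26543660, p(85)=30167357, p(86)=34262962, p(87)=38887673, p(88)=44108109, p(89)=49995925, p(90)=56634173, p(91)=64112359, p(92)=72533807, p(93)=82010177, p(94)=92669720, p(95)=104651419, p(96)=118114304, p(97)=133230930, p(98)=150198136, p(99)=169229875, p(100)=190569292, p(101)=214481126, p(102)=241265379, p(103)=271248950, p(104)=304801365, p(105)=342325709, p(106)=384276336, p(107)=431149389, p(108)=483502844, p(109)=541946240, p(110)=607163746, p(111)=679903203, p(112)=761002156, p(113)=851376628, p(114)=952050665, p(115)=1064144451, p(116)=1188908248, p(117)=1327710076, p(118)=1482074143, p(119)=1653668665, p(120)=1844349560, p(121)=2056148051, p(122)=2291320912, p(123)=2552338241, p(124)=2841940500, p(125)=3163127352, p(126)=3519222692, p(127)=3913864295, p(128)=4351078600, p(129)=4835271870, p(130)=5371315400, p(131)=5964539504, p(132)=6620830889, p(133)=7346629512, p(134)=8149040695, p(135)=9035836076, p(136)=10015581680, p(137)=11097645016, p(138)=12292341831, p(139)=13610949895, p(140)=15065878135, p(141)=16670689208, p(142)=18440293320, p(143)=20390982757, p(144)=22540654445, p(145)=24908858009, p(146)=27517052599, p(147)=30388671978, p(148)=33549419497, p(149)=37027355200, p(150)=40853235313, p(151)=45060624582, p(152)=49686288421, p(153)=54770336324, p(154)=60356673280, p(155)=66493182097, p(156)=73232243759, p(157)=80630964769, p(158)=88751778802, p(159)=97662728555, p(160)=107438159466.
Final step: p(161) = p(160) + p(159) - p(156) - p(154) + p(149) + p(146) - p(139) - p(135) + p(126) + p(121) - p(110) - p(104) + p(91) + p(84) - p(69) - p(61) + p(44) + p(35) - p(16) - p(6)
= 107438159466 + 97662728555 - 73232243759 - 60356673280 + 37027355200 + 27517052599 - 13610949895 - 9035836076 + 3519222692 + 2056148051 - 607163746 - 304801365 + 64112359 + 26543660 - 3554345 - 1121505 + 75175 + 14883 - 231 - 11
= 118159068427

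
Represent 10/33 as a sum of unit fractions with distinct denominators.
1/4 + 1/19 + 1/2508

Greedy algorithm:
10/33: ceiling(33/10) = 4, use 1/4
7/132: ceiling(132/7) = 19, use 1/19
1/2508: ceiling(2508/1) = 2508, use 1/2508
Result: 10/33 = 1/4 + 1/19 + 1/2508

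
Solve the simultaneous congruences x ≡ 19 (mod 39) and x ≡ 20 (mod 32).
916

Using Chinese Remainder Theorem:
M = 39 × 32 = 1248
M1 = 32, M2 = 39
y1 = 32^(-1) mod 39 = 11
y2 = 39^(-1) mod 32 = 23
x = (19×32×11 + 20×39×23) mod 1248 = 916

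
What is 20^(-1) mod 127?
108

gcd(20, 127) = 1, so the inverse exists.
Extended Euclidean algorithm on (127, 20):
127 = 6 × 20 + 7  ⟹  7 = (1)·127 + (-6)·20
20 = 2 × 7 + 6  ⟹  6 = (-2)·127 + (13)·20
7 = 1 × 6 + 1  ⟹  1 = (3)·127 + (-19)·20
So (-19)·20 ≡ 1 (mod 127), i.e. 20^(-1) ≡ -19 ≡ 108 (mod 127).
Check: 20 × 108 = 2160 ≡ 1 (mod 127)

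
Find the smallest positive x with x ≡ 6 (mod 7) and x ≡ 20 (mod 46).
20

Using Chinese Remainder Theorem:
M = 7 × 46 = 322
M1 = 46, M2 = 7
y1 = 46^(-1) mod 7 = 2
y2 = 7^(-1) mod 46 = 33
x = (6×46×2 + 20×7×33) mod 322 = 20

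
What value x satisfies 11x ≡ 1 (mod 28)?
23

gcd(11, 28) = 1, so the inverse exists.
Extended Euclidean algorithm on (28, 11):
28 = 2 × 11 + 6  ⟹  6 = (1)·28 + (-2)·11
11 = 1 × 6 + 5  ⟹  5 = (-1)·28 + (3)·11
6 = 1 × 5 + 1  ⟹  1 = (2)·28 + (-5)·11
So (-5)·11 ≡ 1 (mod 28), i.e. 11^(-1) ≡ -5 ≡ 23 (mod 28).
Check: 11 × 23 = 253 ≡ 1 (mod 28)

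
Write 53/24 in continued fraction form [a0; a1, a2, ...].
[2; 4, 1, 4]

Euclidean algorithm steps:
53 = 2 × 24 + 5
24 = 4 × 5 + 4
5 = 1 × 4 + 1
4 = 4 × 1 + 0
Continued fraction: [2; 4, 1, 4]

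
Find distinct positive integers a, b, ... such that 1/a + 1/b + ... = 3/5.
1/2 + 1/10

Greedy algorithm:
3/5: ceiling(5/3) = 2, use 1/2
1/10: ceiling(10/1) = 10, use 1/10
Result: 3/5 = 1/2 + 1/10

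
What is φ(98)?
42

98 = 2 × 7^2
φ(n) = n × ∏(1 - 1/p) for each prime p dividing n
φ(98) = 98 × (1 - 1/2) × (1 - 1/7) = 42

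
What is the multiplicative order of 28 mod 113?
7

113 is prime, so ord(28) divides φ(113) = 112.
Divisors of 112: 1, 2, 4, 7, 8, 14, 16, 28, 56, 112.
Repeated squaring: 28^1 ≡ 28, 28^2 ≡ 106, 28^4 ≡ 49, 28^8 ≡ 28, 28^16 ≡ 106, 28^32 ≡ 49, 28^64 ≡ 28 (mod 113).
Test 28^d mod 113 for each divisor d in increasing order:
28^1 ≡ 28
28^2 ≡ 106
28^4 ≡ 49
28^7 = 28^4·28^2·28^1 ≡ 1  ← first divisor giving 1
The order is 7.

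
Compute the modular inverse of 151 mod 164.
63

gcd(151, 164) = 1, so the inverse exists.
Extended Euclidean algorithm on (164, 151):
164 = 1 × 151 + 13  ⟹  13 = (1)·164 + (-1)·151
151 = 11 × 13 + 8  ⟹  8 = (-11)·164 + (12)·151
13 = 1 × 8 + 5  ⟹  5 = (12)·164 + (-13)·151
8 = 1 × 5 + 3  ⟹  3 = (-23)·164 + (25)·151
5 = 1 × 3 + 2  ⟹  2 = (35)·164 + (-38)·151
3 = 1 × 2 + 1  ⟹  1 = (-58)·164 + (63)·151
So (63)·151 ≡ 1 (mod 164), i.e. 151^(-1) ≡ 63 (mod 164).
Check: 151 × 63 = 9513 ≡ 1 (mod 164)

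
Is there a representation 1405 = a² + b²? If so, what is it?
6² + 37² (a=6, b=37)

Factorization: 1405 = 5 × 281
By Fermat: n is sum of two squares iff every prime p ≡ 3 (mod 4) appears to even power.
All primes ≡ 3 (mod 4) appear to even power.
Search a = 0, 1, 2, … for 1405 - a² a perfect square: first hit at a = 6: 1405 - 36 = 1369 = 37².
1405 = 6² + 37² = 36 + 1369 ✓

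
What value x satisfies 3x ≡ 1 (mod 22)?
15

gcd(3, 22) = 1, so the inverse exists.
Extended Euclidean algorithm on (22, 3):
22 = 7 × 3 + 1  ⟹  1 = (1)·22 + (-7)·3
So (-7)·3 ≡ 1 (mod 22), i.e. 3^(-1) ≡ -7 ≡ 15 (mod 22).
Check: 3 × 15 = 45 ≡ 1 (mod 22)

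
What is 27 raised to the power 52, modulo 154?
113

Repeated squaring. Binary of 52 = 110100.
27^1 ≡ 27 (mod 154); 27^2 ≡ 113 (mod 154); 27^4 ≡ 141 (mod 154); 27^8 ≡ 15 (mod 154); 27^16 ≡ 71 (mod 154); 27^32 ≡ 113 (mod 154)
27^52 = 27^4 × 27^16 × 27^32 ≡ 113 (mod 154)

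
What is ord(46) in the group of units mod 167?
166

167 is prime, so ord(46) divides φ(167) = 166.
Divisors of 166: 1, 2, 83, 166.
Repeated squaring: 46^1 ≡ 46, 46^2 ≡ 112, 46^4 ≡ 19, 46^8 ≡ 27, 46^16 ≡ 61, 46^32 ≡ 47, 46^64 ≡ 38, 46^128 ≡ 108 (mod 167).
Test 46^d mod 167 for each divisor d in increasing order:
46^1 ≡ 46
46^2 ≡ 112
46^83 = 46^64·46^16·46^2·46^1 ≡ 166
46^166 = 46^128·46^32·46^4·46^2 ≡ 1  ← first divisor giving 1
The order is 166.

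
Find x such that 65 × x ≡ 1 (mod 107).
28

gcd(65, 107) = 1, so the inverse exists.
Extended Euclidean algorithm on (107, 65):
107 = 1 × 65 + 42  ⟹  42 = (1)·107 + (-1)·65
65 = 1 × 42 + 23  ⟹  23 = (-1)·107 + (2)·65
42 = 1 × 23 + 19  ⟹  19 = (2)·107 + (-3)·65
23 = 1 × 19 + 4  ⟹  4 = (-3)·107 + (5)·65
19 = 4 × 4 + 3  ⟹  3 = (14)·107 + (-23)·65
4 = 1 × 3 + 1  ⟹  1 = (-17)·107 + (28)·65
So (28)·65 ≡ 1 (mod 107), i.e. 65^(-1) ≡ 28 (mod 107).
Check: 65 × 28 = 1820 ≡ 1 (mod 107)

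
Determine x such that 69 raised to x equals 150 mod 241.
72

Baby-step giant-step with step n = ⌈√241⌉ = 16.
Baby steps 69^j mod 241 (j:value) for j=0..15: 0:1, 1:69, 2:182, 3:26, 4:107, 5:153, 6:194, 7:131, 8:122, 9:224, 10:32, 11:39, 12:40, 13:109, 14:50, 15:76.
Giant-step multiplier: 69^(-16) ≡ 69^(240-16) = 69^224 ≡ 54 (mod 241).
Giant steps γ_i = 150·54^i mod 241: γ_0=150, γ_1=147, γ_2=226, γ_3=154, γ_4=122 (in table at j=8).
x = i·n + j = 4·16 + 8 = 72.
Check: 69^72 ≡ 150 (mod 241).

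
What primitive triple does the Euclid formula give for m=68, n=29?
(3783, 3944, 5465)

Euclid's formula: a = m² - n², b = 2mn, c = m² + n²
m = 68, n = 29
a = 68² - 29² = 4624 - 841 = 3783
b = 2 × 68 × 29 = 3944
c = 68² + 29² = 4624 + 841 = 5465
Verification: 3783² + 3944² = 14311089 + 15555136 = 29866225 = 5465² ✓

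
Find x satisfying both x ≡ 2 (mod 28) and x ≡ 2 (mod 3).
2

Using Chinese Remainder Theorem:
M = 28 × 3 = 84
M1 = 3, M2 = 28
y1 = 3^(-1) mod 28 = 19
y2 = 28^(-1) mod 3 = 1
x = (2×3×19 + 2×28×1) mod 84 = 2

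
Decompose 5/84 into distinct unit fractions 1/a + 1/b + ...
1/17 + 1/1428

Greedy algorithm:
5/84: ceiling(84/5) = 17, use 1/17
1/1428: ceiling(1428/1) = 1428, use 1/1428
Result: 5/84 = 1/17 + 1/1428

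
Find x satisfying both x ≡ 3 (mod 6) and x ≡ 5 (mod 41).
87

Using Chinese Remainder Theorem:
M = 6 × 41 = 246
M1 = 41, M2 = 6
y1 = 41^(-1) mod 6 = 5
y2 = 6^(-1) mod 41 = 7
x = (3×41×5 + 5×6×7) mod 246 = 87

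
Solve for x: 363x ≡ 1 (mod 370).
317

gcd(363, 370) = 1, so the inverse exists.
Extended Euclidean algorithm on (370, 363):
370 = 1 × 363 + 7  ⟹  7 = (1)·370 + (-1)·363
363 = 51 × 7 + 6  ⟹  6 = (-51)·370 + (52)·363
7 = 1 × 6 + 1  ⟹  1 = (52)·370 + (-53)·363
So (-53)·363 ≡ 1 (mod 370), i.e. 363^(-1) ≡ -53 ≡ 317 (mod 370).
Check: 363 × 317 = 115071 ≡ 1 (mod 370)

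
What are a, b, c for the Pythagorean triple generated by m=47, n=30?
(1309, 2820, 3109)

Euclid's formula: a = m² - n², b = 2mn, c = m² + n²
m = 47, n = 30
a = 47² - 30² = 2209 - 900 = 1309
b = 2 × 47 × 30 = 2820
c = 47² + 30² = 2209 + 900 = 3109
Verification: 1309² + 2820² = 1713481 + 7952400 = 9665881 = 3109² ✓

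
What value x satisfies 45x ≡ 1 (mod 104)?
37

gcd(45, 104) = 1, so the inverse exists.
Extended Euclidean algorithm on (104, 45):
104 = 2 × 45 + 14  ⟹  14 = (1)·104 + (-2)·45
45 = 3 × 14 + 3  ⟹  3 = (-3)·104 + (7)·45
14 = 4 × 3 + 2  ⟹  2 = (13)·104 + (-30)·45
3 = 1 × 2 + 1  ⟹  1 = (-16)·104 + (37)·45
So (37)·45 ≡ 1 (mod 104), i.e. 45^(-1) ≡ 37 (mod 104).
Check: 45 × 37 = 1665 ≡ 1 (mod 104)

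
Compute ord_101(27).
100

101 is prime, so ord(27) divides φ(101) = 100.
Divisors of 100: 1, 2, 4, 5, 10, 20, 25, 50, 100.
Repeated squaring: 27^1 ≡ 27, 27^2 ≡ 22, 27^4 ≡ 80, 27^8 ≡ 37, 27^16 ≡ 56, 27^32 ≡ 5, 27^64 ≡ 25 (mod 101).
Test 27^d mod 101 for each divisor d in increasing order:
27^1 ≡ 27
27^2 ≡ 22
27^4 ≡ 80
27^5 = 27^4·27^1 ≡ 39
27^10 = 27^8·27^2 ≡ 6
27^20 = 27^16·27^4 ≡ 36
27^25 = 27^16·27^8·27^1 ≡ 91
27^50 = 27^32·27^16·27^2 ≡ 100
27^100 = 27^64·27^32·27^4 ≡ 1  ← first divisor giving 1
The order is 100.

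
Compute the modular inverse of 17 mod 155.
73

gcd(17, 155) = 1, so the inverse exists.
Extended Euclidean algorithm on (155, 17):
155 = 9 × 17 + 2  ⟹  2 = (1)·155 + (-9)·17
17 = 8 × 2 + 1  ⟹  1 = (-8)·155 + (73)·17
So (73)·17 ≡ 1 (mod 155), i.e. 17^(-1) ≡ 73 (mod 155).
Check: 17 × 73 = 1241 ≡ 1 (mod 155)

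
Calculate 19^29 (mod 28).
3

Repeated squaring. Binary of 29 = 11101.
19^1 ≡ 19 (mod 28); 19^2 ≡ 25 (mod 28); 19^4 ≡ 9 (mod 28); 19^8 ≡ 25 (mod 28); 19^16 ≡ 9 (mod 28)
19^29 = 19^1 × 19^4 × 19^8 × 19^16 ≡ 3 (mod 28)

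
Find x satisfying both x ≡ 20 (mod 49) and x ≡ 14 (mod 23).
1049

Using Chinese Remainder Theorem:
M = 49 × 23 = 1127
M1 = 23, M2 = 49
y1 = 23^(-1) mod 49 = 32
y2 = 49^(-1) mod 23 = 8
x = (20×23×32 + 14×49×8) mod 1127 = 1049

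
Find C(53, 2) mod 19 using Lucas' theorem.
10

Using Lucas' theorem:
Write n=53 and k=2 in base 19:
n in base 19: [2, 15]
k in base 19: [0, 2]
C(53,2) mod 19 = ∏ C(n_i, k_i) mod 19
Digit binomials (mod 19): C(2,0) = 1; C(15,2) = 105 ≡ 10
Product: 1 × 10 = 10 ≡ 10 (mod 19)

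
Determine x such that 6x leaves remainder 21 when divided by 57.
x ≡ 13 (mod 19)

gcd(6, 57) = 3, which divides 21, so solutions exist.
Divide through by 3: 2x ≡ 7 (mod 19).
Find 2^(-1) mod 19 by the extended Euclidean algorithm:
19 = 9 × 2 + 1  ⟹  1 = (1)·19 + (-9)·2
So (-9)·2 ≡ 1 (mod 19), i.e. 2^(-1) ≡ -9 ≡ 10 (mod 19).
x ≡ 10 × 7 = 70 ≡ 13 (mod 19).
Check: 6 × 13 = 78 ≡ 21 (mod 57).
x ≡ 13 (mod 19), giving 3 solutions mod 57.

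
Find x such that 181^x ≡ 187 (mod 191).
7

Baby-step giant-step with step n = ⌈√191⌉ = 14.
Baby steps 181^j mod 191 (j:value) for j=0..13: 0:1, 1:181, 2:100, 3:146, 4:68, 5:84, 6:115, 7:187, 8:40, 9:173, 10:180, 11:110, 12:46, 13:113.
h = 187 is already in the table at j=7, so x = 7.
Check: 181^7 ≡ 187 (mod 191).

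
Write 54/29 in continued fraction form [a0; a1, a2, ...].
[1; 1, 6, 4]

Euclidean algorithm steps:
54 = 1 × 29 + 25
29 = 1 × 25 + 4
25 = 6 × 4 + 1
4 = 4 × 1 + 0
Continued fraction: [1; 1, 6, 4]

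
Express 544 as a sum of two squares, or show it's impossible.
12² + 20² (a=12, b=20)

Factorization: 544 = 2^5 × 17
By Fermat: n is sum of two squares iff every prime p ≡ 3 (mod 4) appears to even power.
All primes ≡ 3 (mod 4) appear to even power.
Search a = 0, 1, 2, … for 544 - a² a perfect square: first hit at a = 12: 544 - 144 = 400 = 20².
544 = 12² + 20² = 144 + 400 ✓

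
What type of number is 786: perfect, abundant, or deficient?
abundant

Proper divisors of 786: sum = 1 + 2 + 3 + 6 + 131 + 262 + 393 = 798
Since 798 > 786, 786 is abundant.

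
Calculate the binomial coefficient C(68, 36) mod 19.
0

Using Lucas' theorem:
Write n=68 and k=36 in base 19:
n in base 19: [3, 11]
k in base 19: [1, 17]
C(68,36) mod 19 = ∏ C(n_i, k_i) mod 19
Digit binomials (mod 19): C(3,1) = 3; C(11,17) = 0 (k_i > n_i)
Product: 3 × 0 = 0 ≡ 0 (mod 19)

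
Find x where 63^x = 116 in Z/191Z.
187

Baby-step giant-step with step n = ⌈√191⌉ = 14.
Baby steps 63^j mod 191 (j:value) for j=0..13: 0:1, 1:63, 2:149, 3:28, 4:45, 5:161, 6:20, 7:114, 8:115, 9:178, 10:136, 11:164, 12:18, 13:179.
Giant-step multiplier: 63^(-14) ≡ 63^(190-14) = 63^176 ≡ 24 (mod 191).
Giant steps γ_i = 116·24^i mod 191: γ_0=116, γ_1=110, γ_2=157, γ_3=139, γ_4=89, γ_5=35, γ_6=76, γ_7=105, γ_8=37, γ_9=124, γ_10=111, γ_11=181, γ_12=142, γ_13=161 (in table at j=5).
x = i·n + j = 13·14 + 5 = 187.
Check: 63^187 ≡ 116 (mod 191).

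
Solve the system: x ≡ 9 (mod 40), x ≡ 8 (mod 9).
89

Using Chinese Remainder Theorem:
M = 40 × 9 = 360
M1 = 9, M2 = 40
y1 = 9^(-1) mod 40 = 9
y2 = 40^(-1) mod 9 = 7
x = (9×9×9 + 8×40×7) mod 360 = 89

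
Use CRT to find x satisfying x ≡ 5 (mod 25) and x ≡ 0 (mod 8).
80

Using Chinese Remainder Theorem:
M = 25 × 8 = 200
M1 = 8, M2 = 25
y1 = 8^(-1) mod 25 = 22
y2 = 25^(-1) mod 8 = 1
x = (5×8×22 + 0×25×1) mod 200 = 80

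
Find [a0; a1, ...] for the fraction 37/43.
[0; 1, 6, 6]

Euclidean algorithm steps:
37 = 0 × 43 + 37
43 = 1 × 37 + 6
37 = 6 × 6 + 1
6 = 6 × 1 + 0
Continued fraction: [0; 1, 6, 6]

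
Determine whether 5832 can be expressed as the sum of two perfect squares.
54² + 54² (a=54, b=54)

Factorization: 5832 = 2^3 × 3^6
By Fermat: n is sum of two squares iff every prime p ≡ 3 (mod 4) appears to even power.
All primes ≡ 3 (mod 4) appear to even power.
Search a = 0, 1, 2, … for 5832 - a² a perfect square: first hit at a = 54: 5832 - 2916 = 2916 = 54².
5832 = 54² + 54² = 2916 + 2916 ✓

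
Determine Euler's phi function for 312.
96

312 = 2^3 × 3 × 13
φ(n) = n × ∏(1 - 1/p) for each prime p dividing n
φ(312) = 312 × (1 - 1/2) × (1 - 1/3) × (1 - 1/13) = 96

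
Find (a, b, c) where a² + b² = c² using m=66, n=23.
(3827, 3036, 4885)

Euclid's formula: a = m² - n², b = 2mn, c = m² + n²
m = 66, n = 23
a = 66² - 23² = 4356 - 529 = 3827
b = 2 × 66 × 23 = 3036
c = 66² + 23² = 4356 + 529 = 4885
Verification: 3827² + 3036² = 14645929 + 9217296 = 23863225 = 4885² ✓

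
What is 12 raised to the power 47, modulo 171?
27

Repeated squaring. Binary of 47 = 101111.
12^1 ≡ 12 (mod 171); 12^2 ≡ 144 (mod 171); 12^4 ≡ 45 (mod 171); 12^8 ≡ 144 (mod 171); 12^16 ≡ 45 (mod 171); 12^32 ≡ 144 (mod 171)
12^47 = 12^1 × 12^2 × 12^4 × 12^8 × 12^32 ≡ 27 (mod 171)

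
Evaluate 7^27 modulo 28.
7

Repeated squaring. Binary of 27 = 11011.
7^1 ≡ 7 (mod 28); 7^2 ≡ 21 (mod 28); 7^4 ≡ 21 (mod 28); 7^8 ≡ 21 (mod 28); 7^16 ≡ 21 (mod 28)
7^27 = 7^1 × 7^2 × 7^8 × 7^16 ≡ 7 (mod 28)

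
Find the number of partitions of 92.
72533807

p(n) counts ways to write n as a sum of positive integers (order ignored).
Euler's pentagonal recurrence: p(k) = p(k-1) + p(k-2) - p(k-5) - p(k-7) + p(k-12) + p(k-15) - ... (offsets j(3j∓1)/2, signs ++--, p(0)=1, p(<0)=0).
DP table for k = 0..91: p(0)=1, p(1)=1, p(2)=2, p(3)=3, p(4)=5, p(5)=7, p(6)=11, p(7)=15, p(8)=22, p(9)=30, p(10)=42, p(11)=56, p(12)=77, p(13)=101, p(14)=135, p(15)=176, p(16)=231, p(17)=297, p(18)=385, p(19)=490, p(20)=627, p(21)=792, p(22)=1002, p(23)=1255, p(24)=1575, p(25)=1958, p(26)=2436, p(27)=3010, p(28)=3718, p(29)=4565, p(30)=5604, p(31)=6842, p(32)=8349, p(33)=10143, p(34)=12310, p(35)=14883, p(36)=17977, p(37)=21637, p(38)=26015, p(39)=31185, p(40)=37338, p(41)=44583, p(42)=53174, p(43)=63261, p(44)=75175, p(45)=89134, p(46)=105558, p(47)=124754, p(48)=147273, p(49)=173525, p(50)=204226, p(51)=239943, p(52)=281589, p(53)=329931, p(54)=386155, p(55)=451276, p(56)=526823, p(57)=614154, p(58)=715220, p(59)=831820, p(60)=966467, p(61)=1121505, p(62)=1300156, p(63)=1505499, p(64)=1741630, p(65)=2012558, p(66)=2323520, p(67)=2679689, p(68)=3087735, p(69)=3554345, p(70)=4087968, p(71)=4697205, p(72)=5392783, p(73)=6185689, p(74)=7089500, p(75)=8118264, p(76)=9289091, p(77)=10619863, p(78)=12132164, p(79)=13848650, p(80)=15796476, p(81)=18004327, p(82)=20506255, p(83)=23338469, p(84)=26543660, p(85)=30167357, p(86)=34262962, p(87)=38887673, p(88)=44108109, p(89)=49995925, p(90)=56634173, p(91)=64112359.
Final step: p(92) = p(91) + p(90) - p(87) - p(85) + p(80) + p(77) - p(70) - p(66) + p(57) + p(52) - p(41) - p(35) + p(22) + p(15) - p(0)
= 64112359 + 56634173 - 38887673 - 30167357 + 15796476 + 10619863 - 4087968 - 2323520 + 614154 + 281589 - 44583 - 14883 + 1002 + 176 - 1
= 72533807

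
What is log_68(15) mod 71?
64

Baby-step giant-step with step n = ⌈√71⌉ = 9.
Baby steps 68^j mod 71 (j:value) for j=0..8: 0:1, 1:68, 2:9, 3:44, 4:10, 5:41, 6:19, 7:14, 8:29.
Giant-step multiplier: 68^(-9) ≡ 68^(70-9) = 68^61 ≡ 31 (mod 71).
Giant steps γ_i = 15·31^i mod 71: γ_0=15, γ_1=39, γ_2=2, γ_3=62, γ_4=5, γ_5=13, γ_6=48, γ_7=68 (in table at j=1).
x = i·n + j = 7·9 + 1 = 64.
Check: 68^64 ≡ 15 (mod 71).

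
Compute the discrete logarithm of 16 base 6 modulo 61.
52

Baby-step giant-step with step n = ⌈√61⌉ = 8.
Baby steps 6^j mod 61 (j:value) for j=0..7: 0:1, 1:6, 2:36, 3:33, 4:15, 5:29, 6:52, 7:7.
Giant-step multiplier: 6^(-8) ≡ 6^(60-8) = 6^52 ≡ 16 (mod 61).
Giant steps γ_i = 16·16^i mod 61: γ_0=16, γ_1=12, γ_2=9, γ_3=22, γ_4=47, γ_5=20, γ_6=15 (in table at j=4).
x = i·n + j = 6·8 + 4 = 52.
Check: 6^52 ≡ 16 (mod 61).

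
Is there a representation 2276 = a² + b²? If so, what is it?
26² + 40² (a=26, b=40)

Factorization: 2276 = 2^2 × 569
By Fermat: n is sum of two squares iff every prime p ≡ 3 (mod 4) appears to even power.
All primes ≡ 3 (mod 4) appear to even power.
Search a = 0, 1, 2, … for 2276 - a² a perfect square: first hit at a = 26: 2276 - 676 = 1600 = 40².
2276 = 26² + 40² = 676 + 1600 ✓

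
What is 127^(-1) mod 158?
107

gcd(127, 158) = 1, so the inverse exists.
Extended Euclidean algorithm on (158, 127):
158 = 1 × 127 + 31  ⟹  31 = (1)·158 + (-1)·127
127 = 4 × 31 + 3  ⟹  3 = (-4)·158 + (5)·127
31 = 10 × 3 + 1  ⟹  1 = (41)·158 + (-51)·127
So (-51)·127 ≡ 1 (mod 158), i.e. 127^(-1) ≡ -51 ≡ 107 (mod 158).
Check: 127 × 107 = 13589 ≡ 1 (mod 158)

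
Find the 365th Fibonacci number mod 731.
362

Matrix identity: Q^n = [[F_(n+1), F_n], [F_n, F_(n-1)]] with Q = [[1,1],[1,0]].
n = 365 = 101101101₂. Square-and-multiply, entries mod 731:
Q^1 = [[1,1],[1,0]]
Q^2 = (Q^1)² = [[2,1],[1,1]]
Q^5 = (Q^2)²·Q = [[8,5],[5,3]]
Q^11 = (Q^5)²·Q = [[144,89],[89,55]]
Q^22 = (Q^11)² = [[148,167],[167,712]]
Q^45 = (Q^22)²·Q = [[429,85],[85,344]]
Q^91 = (Q^45)²·Q = [[390,475],[475,646]]
Q^182 = (Q^91)² = [[529,137],[137,392]]
Q^365 = (Q^182)²·Q = [[76,362],[362,445]]
F_365 mod 731 = Q^365[0][1] = 362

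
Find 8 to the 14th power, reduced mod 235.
144

Repeated squaring. Binary of 14 = 1110.
8^1 ≡ 8 (mod 235); 8^2 ≡ 64 (mod 235); 8^4 ≡ 101 (mod 235); 8^8 ≡ 96 (mod 235)
8^14 = 8^2 × 8^4 × 8^8 ≡ 144 (mod 235)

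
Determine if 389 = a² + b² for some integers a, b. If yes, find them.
10² + 17² (a=10, b=17)

Factorization: 389 = 389
By Fermat: n is sum of two squares iff every prime p ≡ 3 (mod 4) appears to even power.
All primes ≡ 3 (mod 4) appear to even power.
Search a = 0, 1, 2, … for 389 - a² a perfect square: first hit at a = 10: 389 - 100 = 289 = 17².
389 = 10² + 17² = 100 + 289 ✓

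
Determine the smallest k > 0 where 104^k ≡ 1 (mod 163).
3

163 is prime, so ord(104) divides φ(163) = 162.
Divisors of 162: 1, 2, 3, 6, 9, 18, 27, 54, 81, 162.
Repeated squaring: 104^1 ≡ 104, 104^2 ≡ 58, 104^4 ≡ 104, 104^8 ≡ 58, 104^16 ≡ 104, 104^32 ≡ 58, 104^64 ≡ 104, 104^128 ≡ 58 (mod 163).
Test 104^d mod 163 for each divisor d in increasing order:
104^1 ≡ 104
104^2 ≡ 58
104^3 = 104^2·104^1 ≡ 1  ← first divisor giving 1
The order is 3.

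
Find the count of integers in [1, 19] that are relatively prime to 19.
18

19 = 19
φ(n) = n × ∏(1 - 1/p) for each prime p dividing n
φ(19) = 19 × (1 - 1/19) = 18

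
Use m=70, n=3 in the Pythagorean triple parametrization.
(4891, 420, 4909)

Euclid's formula: a = m² - n², b = 2mn, c = m² + n²
m = 70, n = 3
a = 70² - 3² = 4900 - 9 = 4891
b = 2 × 70 × 3 = 420
c = 70² + 3² = 4900 + 9 = 4909
Verification: 4891² + 420² = 23921881 + 176400 = 24098281 = 4909² ✓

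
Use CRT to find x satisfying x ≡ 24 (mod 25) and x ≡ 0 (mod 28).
224

Using Chinese Remainder Theorem:
M = 25 × 28 = 700
M1 = 28, M2 = 25
y1 = 28^(-1) mod 25 = 17
y2 = 25^(-1) mod 28 = 9
x = (24×28×17 + 0×25×9) mod 700 = 224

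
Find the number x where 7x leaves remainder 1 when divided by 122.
35

gcd(7, 122) = 1, so the inverse exists.
Extended Euclidean algorithm on (122, 7):
122 = 17 × 7 + 3  ⟹  3 = (1)·122 + (-17)·7
7 = 2 × 3 + 1  ⟹  1 = (-2)·122 + (35)·7
So (35)·7 ≡ 1 (mod 122), i.e. 7^(-1) ≡ 35 (mod 122).
Check: 7 × 35 = 245 ≡ 1 (mod 122)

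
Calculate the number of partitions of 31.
6842

p(n) counts ways to write n as a sum of positive integers (order ignored).
Euler's pentagonal recurrence: p(k) = p(k-1) + p(k-2) - p(k-5) - p(k-7) + p(k-12) + p(k-15) - ... (offsets j(3j∓1)/2, signs ++--, p(0)=1, p(<0)=0).
DP table for k = 0..30: p(0)=1, p(1)=1, p(2)=2, p(3)=3, p(4)=5, p(5)=7, p(6)=11, p(7)=15, p(8)=22, p(9)=30, p(10)=42, p(11)=56, p(12)=77, p(13)=101, p(14)=135, p(15)=176, p(16)=231, p(17)=297, p(18)=385, p(19)=490, p(20)=627, p(21)=792, p(22)=1002, p(23)=1255, p(24)=1575, p(25)=1958, p(26)=2436, p(27)=3010, p(28)=3718, p(29)=4565, p(30)=5604.
Final step: p(31) = p(30) + p(29) - p(26) - p(24) + p(19) + p(16) - p(9) - p(5)
= 5604 + 4565 - 2436 - 1575 + 490 + 231 - 30 - 7
= 6842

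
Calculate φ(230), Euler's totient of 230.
88

230 = 2 × 5 × 23
φ(n) = n × ∏(1 - 1/p) for each prime p dividing n
φ(230) = 230 × (1 - 1/2) × (1 - 1/5) × (1 - 1/23) = 88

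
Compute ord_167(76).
83

167 is prime, so ord(76) divides φ(167) = 166.
Divisors of 166: 1, 2, 83, 166.
Repeated squaring: 76^1 ≡ 76, 76^2 ≡ 98, 76^4 ≡ 85, 76^8 ≡ 44, 76^16 ≡ 99, 76^32 ≡ 115, 76^64 ≡ 32, 76^128 ≡ 22 (mod 167).
Test 76^d mod 167 for each divisor d in increasing order:
76^1 ≡ 76
76^2 ≡ 98
76^83 = 76^64·76^16·76^2·76^1 ≡ 1  ← first divisor giving 1
The order is 83.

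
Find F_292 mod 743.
356

Matrix identity: Q^n = [[F_(n+1), F_n], [F_n, F_(n-1)]] with Q = [[1,1],[1,0]].
n = 292 = 100100100₂. Square-and-multiply, entries mod 743:
Q^1 = [[1,1],[1,0]]
Q^2 = (Q^1)² = [[2,1],[1,1]]
Q^4 = (Q^2)² = [[5,3],[3,2]]
Q^9 = (Q^4)²·Q = [[55,34],[34,21]]
Q^18 = (Q^9)² = [[466,355],[355,111]]
Q^36 = (Q^18)² = [[658,510],[510,148]]
Q^73 = (Q^36)²·Q = [[26,588],[588,181]]
Q^146 = (Q^73)² = [[182,607],[607,318]]
Q^292 = (Q^146)² = [[353,356],[356,740]]
F_292 mod 743 = Q^292[0][1] = 356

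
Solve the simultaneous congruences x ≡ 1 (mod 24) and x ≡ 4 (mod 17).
361

Using Chinese Remainder Theorem:
M = 24 × 17 = 408
M1 = 17, M2 = 24
y1 = 17^(-1) mod 24 = 17
y2 = 24^(-1) mod 17 = 5
x = (1×17×17 + 4×24×5) mod 408 = 361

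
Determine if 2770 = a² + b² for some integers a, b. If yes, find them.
13² + 51² (a=13, b=51)

Factorization: 2770 = 2 × 5 × 277
By Fermat: n is sum of two squares iff every prime p ≡ 3 (mod 4) appears to even power.
All primes ≡ 3 (mod 4) appear to even power.
Search a = 0, 1, 2, … for 2770 - a² a perfect square: first hit at a = 13: 2770 - 169 = 2601 = 51².
2770 = 13² + 51² = 169 + 2601 ✓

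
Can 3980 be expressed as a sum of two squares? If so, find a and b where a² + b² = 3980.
Not possible

Factorization: 3980 = 2^2 × 5 × 199
By Fermat: n is sum of two squares iff every prime p ≡ 3 (mod 4) appears to even power.
Prime(s) ≡ 3 (mod 4) with odd exponent: [(199, 1)]
Therefore 3980 cannot be expressed as a² + b².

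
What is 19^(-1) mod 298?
251

gcd(19, 298) = 1, so the inverse exists.
Extended Euclidean algorithm on (298, 19):
298 = 15 × 19 + 13  ⟹  13 = (1)·298 + (-15)·19
19 = 1 × 13 + 6  ⟹  6 = (-1)·298 + (16)·19
13 = 2 × 6 + 1  ⟹  1 = (3)·298 + (-47)·19
So (-47)·19 ≡ 1 (mod 298), i.e. 19^(-1) ≡ -47 ≡ 251 (mod 298).
Check: 19 × 251 = 4769 ≡ 1 (mod 298)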